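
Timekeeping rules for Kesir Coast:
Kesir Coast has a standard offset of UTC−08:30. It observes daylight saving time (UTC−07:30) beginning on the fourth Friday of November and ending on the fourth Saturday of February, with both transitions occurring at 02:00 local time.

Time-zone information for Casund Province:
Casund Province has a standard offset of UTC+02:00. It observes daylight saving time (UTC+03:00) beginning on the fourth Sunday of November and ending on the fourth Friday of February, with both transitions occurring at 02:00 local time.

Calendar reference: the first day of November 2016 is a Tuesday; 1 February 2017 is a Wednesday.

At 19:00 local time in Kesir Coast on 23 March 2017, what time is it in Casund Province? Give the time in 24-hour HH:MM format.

05:30

1 November 2016 is a Tuesday, so the first Friday is November 4 and the fourth is November 25.
1 February 2017 is a Wednesday, so the first Saturday is February 4 and the fourth is February 25.
Daylight saving runs 25 November 2016 – 25 February 2017; 23 March 2017 is outside that window, so Kesir Coast is on standard time at UTC−08:30.
19:00 Kesir Coast + 8h30m = 03:30 UTC (rolling into the next day, 24 March 2017).
1 November 2016 is a Tuesday, so the first Sunday is November 6 and the fourth is November 27.
1 February 2017 is a Wednesday, so the first Friday is February 3 and the fourth is February 24.
At the standard offset (UTC+02:00), 03:30 UTC + 2h = 05:30 Casund Province standard time.
The standard-time date in Casund Province, 24 March 2017, is outside the daylight-saving period (27 November 2016 – 24 February 2017), so Casund Province is on standard time, UTC+02:00.
03:30 UTC + 2h = 05:30 Casund Province.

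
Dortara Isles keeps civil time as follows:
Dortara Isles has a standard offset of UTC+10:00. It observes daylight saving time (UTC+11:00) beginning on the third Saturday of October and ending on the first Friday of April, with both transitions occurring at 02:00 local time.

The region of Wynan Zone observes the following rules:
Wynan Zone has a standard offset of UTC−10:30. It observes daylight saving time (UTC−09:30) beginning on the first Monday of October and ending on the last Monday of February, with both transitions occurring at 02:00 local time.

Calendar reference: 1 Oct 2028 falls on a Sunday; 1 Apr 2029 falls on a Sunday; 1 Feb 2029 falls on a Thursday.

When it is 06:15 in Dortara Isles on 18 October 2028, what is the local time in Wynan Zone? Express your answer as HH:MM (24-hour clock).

1 October 2028 is a Sunday, so the first Saturday is October 7 and the third is October 21.
1 April 2029 is a Sunday, so the first Friday is April 6.
18 October 2028 does not fall between 21 October 2028 and 6 April 2029, so daylight saving is not in effect and Dortara Isles is at UTC+10:00.
06:15 Dortara Isles − 10h = 20:15 UTC (rolling into the previous day, 17 October 2028).
1 October 2028 is a Sunday, so the first Monday is October 2.
1 February 2029 is a Thursday, so Mondays fall on 5, 12, 19, 26; the last is February 26.
At the standard offset (UTC−10:30), 20:15 UTC − 10h30m = 09:45 Wynan Zone standard time.
The standard-time date in Wynan Zone, 17 October 2028, lies within the daylight-saving period (2 October 2028 – 26 February 2029), so Wynan Zone is on daylight time, UTC−09:30.
20:15 UTC − 9h30m = 10:45 Wynan Zone.

10:45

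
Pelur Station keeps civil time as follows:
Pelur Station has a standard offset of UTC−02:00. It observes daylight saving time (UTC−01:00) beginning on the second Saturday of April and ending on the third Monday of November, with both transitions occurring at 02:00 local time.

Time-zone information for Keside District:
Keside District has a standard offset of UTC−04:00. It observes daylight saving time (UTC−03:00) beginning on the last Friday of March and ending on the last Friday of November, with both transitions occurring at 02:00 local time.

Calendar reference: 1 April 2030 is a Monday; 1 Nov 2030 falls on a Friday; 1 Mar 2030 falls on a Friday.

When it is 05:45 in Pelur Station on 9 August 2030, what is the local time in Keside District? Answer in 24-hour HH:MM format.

03:45

1 April 2030 is a Monday, so the first Saturday is April 6 and the second is April 13.
1 November 2030 is a Friday, so the first Monday is November 4 and the third is November 18.
9 August 2030 falls between 13 April and 18 November, so daylight saving is in effect and Pelur Station is at UTC−01:00.
05:45 Pelur Station + 1h = 06:45 UTC.
1 March 2030 is a Friday, so Fridays fall on 1, 8, 15, 22, 29; the last is March 29.
1 November 2030 is a Friday, so Fridays fall on 1, 8, 15, 22, 29; the last is November 29.
At the standard offset (UTC−04:00), 06:45 UTC − 4h = 02:45 Keside District standard time.
Daylight saving runs 29 March – 29 November; the standard-time date in Keside District, 9 August 2030, is inside that window, so Keside District is at UTC−03:00.
06:45 UTC − 3h = 03:45 Keside District.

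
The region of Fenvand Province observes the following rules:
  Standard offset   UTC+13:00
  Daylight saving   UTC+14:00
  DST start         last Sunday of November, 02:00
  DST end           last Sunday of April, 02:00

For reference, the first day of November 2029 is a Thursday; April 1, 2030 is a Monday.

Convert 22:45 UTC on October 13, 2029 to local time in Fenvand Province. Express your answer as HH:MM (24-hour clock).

1 November 2029 is a Thursday, so Sundays fall on 4, 11, 18, 25; the last is November 25.
1 April 2030 is a Monday, so Sundays fall on 7, 14, 21, 28; the last is April 28.
At the standard offset (UTC+13:00), 22:45 UTC + 13h = 11:45 Fenvand Province standard time (rolling into the next day, 14 October 2029).
The standard-time date in Fenvand Province, October 14, 2029, does not fall between 25 November 2029 and 28 April 2030, so daylight saving is not in effect and Fenvand Province is at UTC+13:00.
22:45 UTC + 13h = 11:45 local (rolling into the next day, 14 October 2029).

11:45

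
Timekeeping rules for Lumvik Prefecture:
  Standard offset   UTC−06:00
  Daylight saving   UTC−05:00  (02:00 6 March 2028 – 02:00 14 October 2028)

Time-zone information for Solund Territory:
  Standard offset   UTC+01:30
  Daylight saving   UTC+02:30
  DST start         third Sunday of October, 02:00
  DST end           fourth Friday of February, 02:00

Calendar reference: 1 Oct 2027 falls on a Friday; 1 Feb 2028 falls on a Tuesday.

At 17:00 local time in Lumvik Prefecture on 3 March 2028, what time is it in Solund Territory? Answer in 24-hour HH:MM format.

3 March 2028 is outside the daylight-saving period (6 March – 14 October), so Lumvik Prefecture is on standard time, UTC−06:00.
17:00 Lumvik Prefecture + 6h = 23:00 UTC.
1 October 2027 is a Friday, so the first Sunday is October 3 and the third is October 17.
1 February 2028 is a Tuesday, so the first Friday is February 4 and the fourth is February 25.
At the standard offset (UTC+01:30), 23:00 UTC + 1h30m = 00:30 Solund Territory standard time (rolling into the next day, 4 March 2028).
Daylight saving runs 17 October 2027 – 25 February 2028; the standard-time date in Solund Territory, 4 March 2028, is outside that window, so Solund Territory is on standard time at UTC+01:30.
23:00 UTC + 1h30m = 00:30 Solund Territory (rolling into the next day, 4 March 2028).

00:30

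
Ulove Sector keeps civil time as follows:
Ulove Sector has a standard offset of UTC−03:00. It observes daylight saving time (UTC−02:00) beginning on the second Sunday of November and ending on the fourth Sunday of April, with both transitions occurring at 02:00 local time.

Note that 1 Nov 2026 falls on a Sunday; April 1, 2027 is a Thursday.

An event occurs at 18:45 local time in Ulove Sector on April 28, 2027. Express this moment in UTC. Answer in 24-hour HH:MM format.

1 November 2026 is a Sunday, so the first Sunday is November 1 and the second is November 8.
1 April 2027 is a Thursday, so the first Sunday is April 4 and the fourth is April 25.
April 28, 2027 is outside the daylight-saving period (8 November 2026 – 25 April 2027), so Ulove Sector is on standard time, UTC−03:00.
18:45 local + 3h = 21:45 UTC.

21:45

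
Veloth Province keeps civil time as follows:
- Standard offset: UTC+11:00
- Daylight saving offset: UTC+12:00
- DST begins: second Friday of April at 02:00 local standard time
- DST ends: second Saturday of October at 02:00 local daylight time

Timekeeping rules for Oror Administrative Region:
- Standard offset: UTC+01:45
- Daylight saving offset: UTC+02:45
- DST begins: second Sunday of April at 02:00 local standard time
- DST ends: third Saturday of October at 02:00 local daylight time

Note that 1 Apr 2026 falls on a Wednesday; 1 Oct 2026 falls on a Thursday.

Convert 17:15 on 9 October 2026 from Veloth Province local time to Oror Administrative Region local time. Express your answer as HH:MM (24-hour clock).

08:00

1 April 2026 is a Wednesday, so the first Friday is April 3 and the second is April 10.
1 October 2026 is a Thursday, so the first Saturday is October 3 and the second is October 10.
9 October 2026 falls between 10 April and 10 October, so daylight saving is in effect and Veloth Province is at UTC+12:00.
17:15 Veloth Province − 12h = 05:15 UTC.
1 April 2026 is a Wednesday, so the first Sunday is April 5 and the second is April 12.
1 October 2026 is a Thursday, so the first Saturday is October 3 and the third is October 17.
At the standard offset (UTC+01:45), 05:15 UTC + 1h45m = 07:00 Oror Administrative Region standard time.
Daylight saving runs 12 April – 17 October; the standard-time date in Oror Administrative Region, 9 October 2026, is inside that window, so Oror Administrative Region is at UTC+02:45.
05:15 UTC + 2h45m = 08:00 Oror Administrative Region.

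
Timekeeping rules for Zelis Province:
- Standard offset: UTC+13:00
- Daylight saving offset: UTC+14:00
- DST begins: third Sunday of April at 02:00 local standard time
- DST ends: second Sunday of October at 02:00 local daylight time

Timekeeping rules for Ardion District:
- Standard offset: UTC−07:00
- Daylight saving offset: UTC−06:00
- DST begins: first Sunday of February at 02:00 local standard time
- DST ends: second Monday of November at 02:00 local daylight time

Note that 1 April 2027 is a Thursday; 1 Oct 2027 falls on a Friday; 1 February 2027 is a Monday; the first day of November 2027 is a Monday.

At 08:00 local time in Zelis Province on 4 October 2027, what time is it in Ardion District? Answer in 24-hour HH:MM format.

12:00

1 April 2027 is a Thursday, so the first Sunday is April 4 and the third is April 18.
1 October 2027 is a Friday, so the first Sunday is October 3 and the second is October 10.
Daylight saving runs 18 April – 10 October; 4 October 2027 is inside that window, so Zelis Province is at UTC+14:00.
08:00 Zelis Province − 14h = 18:00 UTC (rolling into the previous day, 3 October 2027).
1 February 2027 is a Monday, so the first Sunday is February 7.
1 November 2027 is a Monday, so the first Monday is November 1 and the second is November 8.
At the standard offset (UTC−07:00), 18:00 UTC − 7h = 11:00 Ardion District standard time.
The standard-time date in Ardion District, 3 October 2027, falls between 7 February and 8 November, so daylight saving is in effect and Ardion District is at UTC−06:00.
18:00 UTC − 6h = 12:00 Ardion District.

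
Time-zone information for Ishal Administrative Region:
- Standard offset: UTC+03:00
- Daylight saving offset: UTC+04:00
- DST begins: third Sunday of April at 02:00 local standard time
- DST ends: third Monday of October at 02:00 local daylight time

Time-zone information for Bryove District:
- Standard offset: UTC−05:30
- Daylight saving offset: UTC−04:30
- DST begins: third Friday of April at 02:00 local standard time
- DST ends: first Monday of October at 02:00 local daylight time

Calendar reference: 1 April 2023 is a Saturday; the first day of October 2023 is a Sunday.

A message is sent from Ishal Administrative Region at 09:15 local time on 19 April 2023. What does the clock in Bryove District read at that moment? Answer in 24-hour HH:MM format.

1 April 2023 is a Saturday, so the first Sunday is April 2 and the third is April 16.
1 October 2023 is a Sunday, so the first Monday is October 2 and the third is October 16.
19 April 2023 falls between 16 April and 16 October, so daylight saving is in effect and Ishal Administrative Region is at UTC+04:00.
09:15 Ishal Administrative Region − 4h = 05:15 UTC.
1 April 2023 is a Saturday, so the first Friday is April 7 and the third is April 21.
1 October 2023 is a Sunday, so the first Monday is October 2.
At the standard offset (UTC−05:30), 05:15 UTC − 5h30m = 23:45 Bryove District standard time (rolling into the previous day, 18 April 2023).
The standard-time date in Bryove District, 18 April 2023, does not fall between 21 April and 2 October, so daylight saving is not in effect and Bryove District is at UTC−05:30.
05:15 UTC − 5h30m = 23:45 Bryove District (rolling into the previous day, 18 April 2023).

23:45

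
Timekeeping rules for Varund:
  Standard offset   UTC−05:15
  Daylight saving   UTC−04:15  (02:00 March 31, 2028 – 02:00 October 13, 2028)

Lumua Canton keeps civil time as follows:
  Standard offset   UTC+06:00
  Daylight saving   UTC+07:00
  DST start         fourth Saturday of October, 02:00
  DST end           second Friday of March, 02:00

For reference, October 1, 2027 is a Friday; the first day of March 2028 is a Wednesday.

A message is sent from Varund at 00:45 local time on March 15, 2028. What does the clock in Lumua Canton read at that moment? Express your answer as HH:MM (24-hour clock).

March 15, 2028 does not fall between 31 March and 13 October, so daylight saving is not in effect and Varund is at UTC−05:15.
00:45 Varund + 5h15m = 06:00 UTC.
1 October 2027 is a Friday, so the first Saturday is October 2 and the fourth is October 23.
1 March 2028 is a Wednesday, so the first Friday is March 3 and the second is March 10.
At the standard offset (UTC+06:00), 06:00 UTC + 6h = 12:00 Lumua Canton standard time.
The standard-time date in Lumua Canton, March 15, 2028, does not fall between 23 October 2027 and 10 March 2028, so daylight saving is not in effect and Lumua Canton is at UTC+06:00.
06:00 UTC + 6h = 12:00 Lumua Canton.

12:00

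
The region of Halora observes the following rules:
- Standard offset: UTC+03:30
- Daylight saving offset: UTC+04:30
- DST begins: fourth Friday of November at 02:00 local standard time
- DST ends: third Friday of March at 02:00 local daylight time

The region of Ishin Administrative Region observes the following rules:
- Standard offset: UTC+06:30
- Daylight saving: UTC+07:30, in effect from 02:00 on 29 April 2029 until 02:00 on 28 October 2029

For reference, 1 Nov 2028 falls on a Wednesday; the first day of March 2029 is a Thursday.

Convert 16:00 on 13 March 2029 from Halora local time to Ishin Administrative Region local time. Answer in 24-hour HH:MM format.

1 November 2028 is a Wednesday, so the first Friday is November 3 and the fourth is November 24.
1 March 2029 is a Thursday, so the first Friday is March 2 and the third is March 16.
Daylight saving runs 24 November 2028 – 16 March 2029; 13 March 2029 is inside that window, so Halora is at UTC+04:30.
16:00 Halora − 4h30m = 11:30 UTC.
At the standard offset (UTC+06:30), 11:30 UTC + 6h30m = 18:00 Ishin Administrative Region standard time.
The standard-time date in Ishin Administrative Region, 13 March 2029, does not fall between 29 April and 28 October, so daylight saving is not in effect and Ishin Administrative Region is at UTC+06:30.
11:30 UTC + 6h30m = 18:00 Ishin Administrative Region.

18:00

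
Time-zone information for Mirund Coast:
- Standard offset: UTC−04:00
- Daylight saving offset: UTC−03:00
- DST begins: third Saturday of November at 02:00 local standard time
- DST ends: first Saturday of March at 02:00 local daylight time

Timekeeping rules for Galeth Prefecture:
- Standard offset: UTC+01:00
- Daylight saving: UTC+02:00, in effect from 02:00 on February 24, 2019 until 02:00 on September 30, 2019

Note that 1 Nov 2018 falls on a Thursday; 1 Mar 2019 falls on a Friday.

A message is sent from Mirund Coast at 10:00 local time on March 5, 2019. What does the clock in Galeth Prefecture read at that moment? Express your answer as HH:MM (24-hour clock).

16:00

1 November 2018 is a Thursday, so the first Saturday is November 3 and the third is November 17.
1 March 2019 is a Friday, so the first Saturday is March 2.
March 5, 2019 does not fall between 17 November 2018 and 2 March 2019, so daylight saving is not in effect and Mirund Coast is at UTC−04:00.
10:00 Mirund Coast + 4h = 14:00 UTC.
At the standard offset (UTC+01:00), 14:00 UTC + 1h = 15:00 Galeth Prefecture standard time.
The standard-time date in Galeth Prefecture, March 5, 2019, lies within the daylight-saving period (24 February – 30 September), so Galeth Prefecture is on daylight time, UTC+02:00.
14:00 UTC + 2h = 16:00 Galeth Prefecture.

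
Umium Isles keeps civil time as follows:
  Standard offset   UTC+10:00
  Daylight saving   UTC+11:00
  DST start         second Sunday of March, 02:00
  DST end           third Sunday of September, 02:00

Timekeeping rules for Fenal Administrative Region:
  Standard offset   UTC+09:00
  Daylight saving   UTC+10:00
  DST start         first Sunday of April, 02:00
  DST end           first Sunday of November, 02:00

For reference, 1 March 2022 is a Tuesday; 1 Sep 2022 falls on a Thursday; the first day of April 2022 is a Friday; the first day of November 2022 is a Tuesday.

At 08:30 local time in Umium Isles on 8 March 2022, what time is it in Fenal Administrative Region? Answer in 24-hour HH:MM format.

07:30

1 March 2022 is a Tuesday, so the first Sunday is March 6 and the second is March 13.
1 September 2022 is a Thursday, so the first Sunday is September 4 and the third is September 18.
8 March 2022 does not fall between 13 March and 18 September, so daylight saving is not in effect and Umium Isles is at UTC+10:00.
08:30 Umium Isles − 10h = 22:30 UTC (rolling into the previous day, 7 March 2022).
1 April 2022 is a Friday, so the first Sunday is April 3.
1 November 2022 is a Tuesday, so the first Sunday is November 6.
At the standard offset (UTC+09:00), 22:30 UTC + 9h = 07:30 Fenal Administrative Region standard time (rolling into the next day, 8 March 2022).
Daylight saving runs 3 April – 6 November; the standard-time date in Fenal Administrative Region, 8 March 2022, is outside that window, so Fenal Administrative Region is on standard time at UTC+09:00.
22:30 UTC + 9h = 07:30 Fenal Administrative Region (rolling into the next day, 8 March 2022).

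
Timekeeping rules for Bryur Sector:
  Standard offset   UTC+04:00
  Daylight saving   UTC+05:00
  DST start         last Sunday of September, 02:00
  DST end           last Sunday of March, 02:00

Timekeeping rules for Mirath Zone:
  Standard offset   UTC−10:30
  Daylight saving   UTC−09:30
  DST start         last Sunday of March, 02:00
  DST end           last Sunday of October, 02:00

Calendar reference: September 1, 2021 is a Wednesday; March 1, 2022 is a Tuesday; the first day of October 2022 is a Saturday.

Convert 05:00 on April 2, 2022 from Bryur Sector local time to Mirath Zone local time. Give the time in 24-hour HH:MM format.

1 September 2021 is a Wednesday, so Sundays fall on 5, 12, 19, 26; the last is September 26.
1 March 2022 is a Tuesday, so Sundays fall on 6, 13, 20, 27; the last is March 27.
April 2, 2022 does not fall between 26 September 2021 and 27 March 2022, so daylight saving is not in effect and Bryur Sector is at UTC+04:00.
05:00 Bryur Sector − 4h = 01:00 UTC.
1 March 2022 is a Tuesday, so Sundays fall on 6, 13, 20, 27; the last is March 27.
1 October 2022 is a Saturday, so Sundays fall on 2, 9, 16, 23, 30; the last is October 30.
At the standard offset (UTC−10:30), 01:00 UTC − 10h30m = 14:30 Mirath Zone standard time (rolling into the previous day, 1 April 2022).
The standard-time date in Mirath Zone, April 1, 2022, falls between 27 March and 30 October, so daylight saving is in effect and Mirath Zone is at UTC−09:30.
01:00 UTC − 9h30m = 15:30 Mirath Zone (rolling into the previous day, 1 April 2022).

15:30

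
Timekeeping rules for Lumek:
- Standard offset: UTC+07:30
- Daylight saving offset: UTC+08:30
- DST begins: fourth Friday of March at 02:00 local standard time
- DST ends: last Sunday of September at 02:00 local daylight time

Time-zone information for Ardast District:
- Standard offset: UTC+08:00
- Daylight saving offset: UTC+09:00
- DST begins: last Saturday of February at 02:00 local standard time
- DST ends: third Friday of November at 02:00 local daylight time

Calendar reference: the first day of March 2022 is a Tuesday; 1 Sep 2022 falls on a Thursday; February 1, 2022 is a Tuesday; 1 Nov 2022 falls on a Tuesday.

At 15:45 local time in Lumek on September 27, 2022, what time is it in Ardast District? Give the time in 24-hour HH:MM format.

1 March 2022 is a Tuesday, so the first Friday is March 4 and the fourth is March 25.
1 September 2022 is a Thursday, so Sundays fall on 4, 11, 18, 25; the last is September 25.
September 27, 2022 is outside the daylight-saving period (25 March – 25 September), so Lumek is on standard time, UTC+07:30.
15:45 Lumek − 7h30m = 08:15 UTC.
1 February 2022 is a Tuesday, so Saturdays fall on 5, 12, 19, 26; the last is February 26.
1 November 2022 is a Tuesday, so the first Friday is November 4 and the third is November 18.
At the standard offset (UTC+08:00), 08:15 UTC + 8h = 16:15 Ardast District standard time.
The standard-time date in Ardast District, September 27, 2022, lies within the daylight-saving period (26 February – 18 November), so Ardast District is on daylight time, UTC+09:00.
08:15 UTC + 9h = 17:15 Ardast District.

17:15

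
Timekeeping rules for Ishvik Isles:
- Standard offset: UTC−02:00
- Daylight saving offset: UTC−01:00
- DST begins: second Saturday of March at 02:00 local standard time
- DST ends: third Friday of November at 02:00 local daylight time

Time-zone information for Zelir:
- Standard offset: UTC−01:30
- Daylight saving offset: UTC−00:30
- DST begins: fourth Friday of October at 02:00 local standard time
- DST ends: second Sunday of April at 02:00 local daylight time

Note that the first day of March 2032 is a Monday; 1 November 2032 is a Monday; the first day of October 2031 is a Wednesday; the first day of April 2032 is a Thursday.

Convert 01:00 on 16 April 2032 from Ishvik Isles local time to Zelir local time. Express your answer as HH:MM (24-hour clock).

00:30

1 March 2032 is a Monday, so the first Saturday is March 6 and the second is March 13.
1 November 2032 is a Monday, so the first Friday is November 5 and the third is November 19.
Daylight saving runs 13 March – 19 November; 16 April 2032 is inside that window, so Ishvik Isles is at UTC−01:00.
01:00 Ishvik Isles + 1h = 02:00 UTC.
1 October 2031 is a Wednesday, so the first Friday is October 3 and the fourth is October 24.
1 April 2032 is a Thursday, so the first Sunday is April 4 and the second is April 11.
At the standard offset (UTC−01:30), 02:00 UTC − 1h30m = 00:30 Zelir standard time.
The standard-time date in Zelir, 16 April 2032, does not fall between 24 October 2031 and 11 April 2032, so daylight saving is not in effect and Zelir is at UTC−01:30.
02:00 UTC − 1h30m = 00:30 Zelir.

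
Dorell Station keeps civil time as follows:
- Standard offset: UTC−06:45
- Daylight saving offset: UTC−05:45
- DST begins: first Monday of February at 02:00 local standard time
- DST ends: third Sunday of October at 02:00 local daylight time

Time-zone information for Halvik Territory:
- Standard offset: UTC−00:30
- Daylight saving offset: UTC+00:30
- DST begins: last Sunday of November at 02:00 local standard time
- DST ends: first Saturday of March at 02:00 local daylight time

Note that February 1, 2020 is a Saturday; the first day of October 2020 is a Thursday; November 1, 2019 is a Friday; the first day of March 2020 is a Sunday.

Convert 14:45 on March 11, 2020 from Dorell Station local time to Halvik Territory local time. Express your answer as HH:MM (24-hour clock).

20:00

1 February 2020 is a Saturday, so the first Monday is February 3.
1 October 2020 is a Thursday, so the first Sunday is October 4 and the third is October 18.
March 11, 2020 falls between 3 February and 18 October, so daylight saving is in effect and Dorell Station is at UTC−05:45.
14:45 Dorell Station + 5h45m = 20:30 UTC.
1 November 2019 is a Friday, so Sundays fall on 3, 10, 17, 24; the last is November 24.
1 March 2020 is a Sunday, so the first Saturday is March 7.
At the standard offset (UTC−00:30), 20:30 UTC − 0h30m = 20:00 Halvik Territory standard time.
Daylight saving runs 24 November 2019 – 7 March 2020; the standard-time date in Halvik Territory, March 11, 2020, is outside that window, so Halvik Territory is on standard time at UTC−00:30.
20:30 UTC − 0h30m = 20:00 Halvik Territory.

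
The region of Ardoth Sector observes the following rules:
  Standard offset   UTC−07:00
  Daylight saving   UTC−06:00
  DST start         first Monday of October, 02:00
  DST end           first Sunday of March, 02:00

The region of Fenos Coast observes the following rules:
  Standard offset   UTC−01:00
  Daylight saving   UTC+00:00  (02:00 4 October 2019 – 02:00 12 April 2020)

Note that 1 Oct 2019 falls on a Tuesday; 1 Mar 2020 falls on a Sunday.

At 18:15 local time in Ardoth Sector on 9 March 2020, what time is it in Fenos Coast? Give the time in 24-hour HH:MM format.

1 October 2019 is a Tuesday, so the first Monday is October 7.
1 March 2020 is a Sunday, so the first Sunday is March 1.
9 March 2020 does not fall between 7 October 2019 and 1 March 2020, so daylight saving is not in effect and Ardoth Sector is at UTC−07:00.
18:15 Ardoth Sector + 7h = 01:15 UTC (rolling into the next day, 10 March 2020).
At the standard offset (UTC−01:00), 01:15 UTC − 1h = 00:15 Fenos Coast standard time.
The standard-time date in Fenos Coast, 10 March 2020, falls between 4 October 2019 and 12 April 2020, so daylight saving is in effect and Fenos Coast is at UTC+00:00.
01:15 UTC + 0h = 01:15 Fenos Coast.

01:15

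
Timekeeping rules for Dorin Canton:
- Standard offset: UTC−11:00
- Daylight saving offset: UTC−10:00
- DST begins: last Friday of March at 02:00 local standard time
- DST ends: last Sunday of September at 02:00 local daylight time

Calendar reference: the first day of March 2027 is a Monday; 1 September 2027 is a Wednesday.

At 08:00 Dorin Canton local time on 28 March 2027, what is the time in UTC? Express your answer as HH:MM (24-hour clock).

18:00

1 March 2027 is a Monday, so Fridays fall on 5, 12, 19, 26; the last is March 26.
1 September 2027 is a Wednesday, so Sundays fall on 5, 12, 19, 26; the last is September 26.
Daylight saving runs 26 March – 26 September; 28 March 2027 is inside that window, so Dorin Canton is at UTC−10:00.
08:00 local + 10h = 18:00 UTC.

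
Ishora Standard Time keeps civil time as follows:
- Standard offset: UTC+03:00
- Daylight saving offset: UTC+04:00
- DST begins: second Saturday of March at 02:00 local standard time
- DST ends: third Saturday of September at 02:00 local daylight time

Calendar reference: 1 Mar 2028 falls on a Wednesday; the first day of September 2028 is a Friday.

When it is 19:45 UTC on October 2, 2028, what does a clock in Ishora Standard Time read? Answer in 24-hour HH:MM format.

1 March 2028 is a Wednesday, so the first Saturday is March 4 and the second is March 11.
1 September 2028 is a Friday, so the first Saturday is September 2 and the third is September 16.
At the standard offset (UTC+03:00), 19:45 UTC + 3h = 22:45 Ishora Standard Time standard time.
The standard-time date in Ishora Standard Time, October 2, 2028, is outside the daylight-saving period (11 March – 16 September), so Ishora Standard Time is on standard time, UTC+03:00.
19:45 UTC + 3h = 22:45 local.

22:45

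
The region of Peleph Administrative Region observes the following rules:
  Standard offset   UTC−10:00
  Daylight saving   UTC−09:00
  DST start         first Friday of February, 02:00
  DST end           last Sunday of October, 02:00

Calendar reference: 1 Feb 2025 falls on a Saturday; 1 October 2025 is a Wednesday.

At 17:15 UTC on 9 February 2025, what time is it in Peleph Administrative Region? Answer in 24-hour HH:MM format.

1 February 2025 is a Saturday, so the first Friday is February 7.
1 October 2025 is a Wednesday, so Sundays fall on 5, 12, 19, 26; the last is October 26.
At the standard offset (UTC−10:00), 17:15 UTC − 10h = 07:15 Peleph Administrative Region standard time.
Daylight saving runs 7 February – 26 October; the standard-time date in Peleph Administrative Region, 9 February 2025, is inside that window, so Peleph Administrative Region is at UTC−09:00.
17:15 UTC − 9h = 08:15 local.

08:15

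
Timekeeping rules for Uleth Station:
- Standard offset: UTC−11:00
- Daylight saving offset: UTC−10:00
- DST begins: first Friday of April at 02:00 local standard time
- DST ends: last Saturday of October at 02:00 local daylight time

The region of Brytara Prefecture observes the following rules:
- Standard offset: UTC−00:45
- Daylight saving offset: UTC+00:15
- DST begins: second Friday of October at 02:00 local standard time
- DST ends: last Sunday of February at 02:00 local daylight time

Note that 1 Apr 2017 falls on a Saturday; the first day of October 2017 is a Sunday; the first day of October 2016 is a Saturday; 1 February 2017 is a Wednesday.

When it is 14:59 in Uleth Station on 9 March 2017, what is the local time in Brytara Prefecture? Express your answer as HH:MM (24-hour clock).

1 April 2017 is a Saturday, so the first Friday is April 7.
1 October 2017 is a Sunday, so Saturdays fall on 7, 14, 21, 28; the last is October 28.
Daylight saving runs 7 April – 28 October; 9 March 2017 is outside that window, so Uleth Station is on standard time at UTC−11:00.
14:59 Uleth Station + 11h = 01:59 UTC (rolling into the next day, 10 March 2017).
1 October 2016 is a Saturday, so the first Friday is October 7 and the second is October 14.
1 February 2017 is a Wednesday, so Sundays fall on 5, 12, 19, 26; the last is February 26.
At the standard offset (UTC−00:45), 01:59 UTC − 0h45m = 01:14 Brytara Prefecture standard time.
The standard-time date in Brytara Prefecture, 10 March 2017, does not fall between 14 October 2016 and 26 February 2017, so daylight saving is not in effect and Brytara Prefecture is at UTC−00:45.
01:59 UTC − 0h45m = 01:14 Brytara Prefecture.

01:14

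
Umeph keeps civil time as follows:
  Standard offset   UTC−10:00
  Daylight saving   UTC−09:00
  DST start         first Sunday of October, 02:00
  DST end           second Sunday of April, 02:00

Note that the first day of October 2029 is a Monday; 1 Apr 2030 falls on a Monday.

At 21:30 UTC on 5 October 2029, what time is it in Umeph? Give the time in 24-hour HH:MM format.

11:30

1 October 2029 is a Monday, so the first Sunday is October 7.
1 April 2030 is a Monday, so the first Sunday is April 7 and the second is April 14.
At the standard offset (UTC−10:00), 21:30 UTC − 10h = 11:30 Umeph standard time.
The standard-time date in Umeph, 5 October 2029, is outside the daylight-saving period (7 October 2029 – 14 April 2030), so Umeph is on standard time, UTC−10:00.
21:30 UTC − 10h = 11:30 local.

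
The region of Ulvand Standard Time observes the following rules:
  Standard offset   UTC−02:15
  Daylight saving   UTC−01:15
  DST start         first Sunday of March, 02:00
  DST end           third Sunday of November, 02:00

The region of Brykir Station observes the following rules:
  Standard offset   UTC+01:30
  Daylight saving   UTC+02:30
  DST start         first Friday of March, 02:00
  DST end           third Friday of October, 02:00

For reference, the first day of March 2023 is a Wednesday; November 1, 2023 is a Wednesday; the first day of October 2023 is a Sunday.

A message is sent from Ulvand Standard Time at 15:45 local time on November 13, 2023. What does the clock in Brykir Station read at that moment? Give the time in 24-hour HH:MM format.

1 March 2023 is a Wednesday, so the first Sunday is March 5.
1 November 2023 is a Wednesday, so the first Sunday is November 5 and the third is November 19.
November 13, 2023 falls between 5 March and 19 November, so daylight saving is in effect and Ulvand Standard Time is at UTC−01:15.
15:45 Ulvand Standard Time + 1h15m = 17:00 UTC.
1 March 2023 is a Wednesday, so the first Friday is March 3.
1 October 2023 is a Sunday, so the first Friday is October 6 and the third is October 20.
At the standard offset (UTC+01:30), 17:00 UTC + 1h30m = 18:30 Brykir Station standard time.
The standard-time date in Brykir Station, November 13, 2023, does not fall between 3 March and 20 October, so daylight saving is not in effect and Brykir Station is at UTC+01:30.
17:00 UTC + 1h30m = 18:30 Brykir Station.

18:30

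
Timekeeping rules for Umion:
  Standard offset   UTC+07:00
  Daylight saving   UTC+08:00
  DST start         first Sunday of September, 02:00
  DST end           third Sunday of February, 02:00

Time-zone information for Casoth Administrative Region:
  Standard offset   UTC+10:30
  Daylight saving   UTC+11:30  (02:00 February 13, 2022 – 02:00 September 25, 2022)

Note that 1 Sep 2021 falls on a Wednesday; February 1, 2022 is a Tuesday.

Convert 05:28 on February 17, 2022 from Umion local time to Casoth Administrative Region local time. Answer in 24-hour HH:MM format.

1 September 2021 is a Wednesday, so the first Sunday is September 5.
1 February 2022 is a Tuesday, so the first Sunday is February 6 and the third is February 20.
Daylight saving runs 5 September 2021 – 20 February 2022; February 17, 2022 is inside that window, so Umion is at UTC+08:00.
05:28 Umion − 8h = 21:28 UTC (rolling into the previous day, 16 February 2022).
At the standard offset (UTC+10:30), 21:28 UTC + 10h30m = 07:58 Casoth Administrative Region standard time (rolling into the next day, 17 February 2022).
The standard-time date in Casoth Administrative Region, February 17, 2022, lies within the daylight-saving period (13 February – 25 September), so Casoth Administrative Region is on daylight time, UTC+11:30.
21:28 UTC + 11h30m = 08:58 Casoth Administrative Region (rolling into the next day, 17 February 2022).

08:58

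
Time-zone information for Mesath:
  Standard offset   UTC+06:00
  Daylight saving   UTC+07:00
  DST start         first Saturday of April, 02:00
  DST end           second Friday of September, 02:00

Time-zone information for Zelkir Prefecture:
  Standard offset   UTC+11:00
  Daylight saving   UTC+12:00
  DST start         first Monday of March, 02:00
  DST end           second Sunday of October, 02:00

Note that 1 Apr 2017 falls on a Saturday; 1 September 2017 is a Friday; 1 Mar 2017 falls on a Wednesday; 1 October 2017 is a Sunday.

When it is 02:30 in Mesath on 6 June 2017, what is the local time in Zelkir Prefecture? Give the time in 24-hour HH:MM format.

1 April 2017 is a Saturday, so the first Saturday is April 1.
1 September 2017 is a Friday, so the first Friday is September 1 and the second is September 8.
Daylight saving runs 1 April – 8 September; 6 June 2017 is inside that window, so Mesath is at UTC+07:00.
02:30 Mesath − 7h = 19:30 UTC (rolling into the previous day, 5 June 2017).
1 March 2017 is a Wednesday, so the first Monday is March 6.
1 October 2017 is a Sunday, so the first Sunday is October 1 and the second is October 8.
At the standard offset (UTC+11:00), 19:30 UTC + 11h = 06:30 Zelkir Prefecture standard time (rolling into the next day, 6 June 2017).
The standard-time date in Zelkir Prefecture, 6 June 2017, falls between 6 March and 8 October, so daylight saving is in effect and Zelkir Prefecture is at UTC+12:00.
19:30 UTC + 12h = 07:30 Zelkir Prefecture (rolling into the next day, 6 June 2017).

07:30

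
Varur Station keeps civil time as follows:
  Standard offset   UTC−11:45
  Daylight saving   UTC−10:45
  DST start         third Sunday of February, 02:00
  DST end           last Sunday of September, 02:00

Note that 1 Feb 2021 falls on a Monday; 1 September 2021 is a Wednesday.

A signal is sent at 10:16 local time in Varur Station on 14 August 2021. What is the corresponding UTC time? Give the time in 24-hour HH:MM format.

1 February 2021 is a Monday, so the first Sunday is February 7 and the third is February 21.
1 September 2021 is a Wednesday, so Sundays fall on 5, 12, 19, 26; the last is September 26.
Daylight saving runs 21 February – 26 September; 14 August 2021 is inside that window, so Varur Station is at UTC−10:45.
10:16 local + 10h45m = 21:01 UTC.

21:01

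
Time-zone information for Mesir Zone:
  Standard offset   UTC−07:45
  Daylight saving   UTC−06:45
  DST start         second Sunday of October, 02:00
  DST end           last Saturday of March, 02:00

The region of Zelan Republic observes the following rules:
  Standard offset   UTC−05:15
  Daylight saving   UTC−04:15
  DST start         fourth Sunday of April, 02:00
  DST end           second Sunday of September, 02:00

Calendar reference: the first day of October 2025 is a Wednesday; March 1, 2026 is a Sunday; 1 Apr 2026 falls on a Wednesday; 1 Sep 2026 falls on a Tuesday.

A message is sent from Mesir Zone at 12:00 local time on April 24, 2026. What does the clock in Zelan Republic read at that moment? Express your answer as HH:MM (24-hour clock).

1 October 2025 is a Wednesday, so the first Sunday is October 5 and the second is October 12.
1 March 2026 is a Sunday, so Saturdays fall on 7, 14, 21, 28; the last is March 28.
April 24, 2026 is outside the daylight-saving period (12 October 2025 – 28 March 2026), so Mesir Zone is on standard time, UTC−07:45.
12:00 Mesir Zone + 7h45m = 19:45 UTC.
1 April 2026 is a Wednesday, so the first Sunday is April 5 and the fourth is April 26.
1 September 2026 is a Tuesday, so the first Sunday is September 6 and the second is September 13.
At the standard offset (UTC−05:15), 19:45 UTC − 5h15m = 14:30 Zelan Republic standard time.
Daylight saving runs 26 April – 13 September; the standard-time date in Zelan Republic, April 24, 2026, is outside that window, so Zelan Republic is on standard time at UTC−05:15.
19:45 UTC − 5h15m = 14:30 Zelan Republic.

14:30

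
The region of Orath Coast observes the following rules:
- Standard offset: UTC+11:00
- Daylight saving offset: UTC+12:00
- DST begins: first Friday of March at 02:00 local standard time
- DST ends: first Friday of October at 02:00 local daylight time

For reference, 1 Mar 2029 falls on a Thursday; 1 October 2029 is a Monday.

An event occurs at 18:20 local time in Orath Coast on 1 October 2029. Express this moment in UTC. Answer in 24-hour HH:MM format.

1 March 2029 is a Thursday, so the first Friday is March 2.
1 October 2029 is a Monday, so the first Friday is October 5.
1 October 2029 falls between 2 March and 5 October, so daylight saving is in effect and Orath Coast is at UTC+12:00.
18:20 local − 12h = 06:20 UTC.

06:20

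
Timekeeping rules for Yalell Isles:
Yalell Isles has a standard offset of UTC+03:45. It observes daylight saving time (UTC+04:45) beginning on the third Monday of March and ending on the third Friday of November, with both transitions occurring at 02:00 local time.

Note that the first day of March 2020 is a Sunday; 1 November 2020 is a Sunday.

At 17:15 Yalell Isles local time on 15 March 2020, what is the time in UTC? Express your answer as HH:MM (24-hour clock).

1 March 2020 is a Sunday, so the first Monday is March 2 and the third is March 16.
1 November 2020 is a Sunday, so the first Friday is November 6 and the third is November 20.
15 March 2020 is outside the daylight-saving period (16 March – 20 November), so Yalell Isles is on standard time, UTC+03:45.
17:15 local − 3h45m = 13:30 UTC.

13:30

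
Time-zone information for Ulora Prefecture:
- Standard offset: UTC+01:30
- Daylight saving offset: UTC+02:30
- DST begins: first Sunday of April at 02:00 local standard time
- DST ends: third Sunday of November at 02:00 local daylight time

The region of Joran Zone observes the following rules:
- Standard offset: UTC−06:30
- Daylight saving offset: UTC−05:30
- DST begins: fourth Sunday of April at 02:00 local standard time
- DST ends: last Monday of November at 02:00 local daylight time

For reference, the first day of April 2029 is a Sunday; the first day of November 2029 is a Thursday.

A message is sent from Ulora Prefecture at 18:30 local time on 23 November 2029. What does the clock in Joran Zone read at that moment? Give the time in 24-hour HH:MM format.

11:30

1 April 2029 is a Sunday, so the first Sunday is April 1.
1 November 2029 is a Thursday, so the first Sunday is November 4 and the third is November 18.
Daylight saving runs 1 April – 18 November; 23 November 2029 is outside that window, so Ulora Prefecture is on standard time at UTC+01:30.
18:30 Ulora Prefecture − 1h30m = 17:00 UTC.
1 April 2029 is a Sunday, so the first Sunday is April 1 and the fourth is April 22.
1 November 2029 is a Thursday, so Mondays fall on 5, 12, 19, 26; the last is November 26.
At the standard offset (UTC−06:30), 17:00 UTC − 6h30m = 10:30 Joran Zone standard time.
Daylight saving runs 22 April – 26 November; the standard-time date in Joran Zone, 23 November 2029, is inside that window, so Joran Zone is at UTC−05:30.
17:00 UTC − 5h30m = 11:30 Joran Zone.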